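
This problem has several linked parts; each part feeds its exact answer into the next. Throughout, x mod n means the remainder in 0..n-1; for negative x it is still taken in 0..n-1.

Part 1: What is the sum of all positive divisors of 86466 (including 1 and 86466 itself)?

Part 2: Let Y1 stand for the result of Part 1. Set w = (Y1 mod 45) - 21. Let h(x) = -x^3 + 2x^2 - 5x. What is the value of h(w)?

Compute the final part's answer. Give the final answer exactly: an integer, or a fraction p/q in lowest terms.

2076

Part 1: 86466 = 2 * 3 * 14411; sigma = (1 + 2) * (1 + 3) * (1 + 14411) = 3 * 4 * 14412 = 172944; answer 172944
Part 2: Y1 = 172944; w = -12; -1*(-12)^3 + 2*(-12)^2 - 5*(-12)^1 = (1728) + (288) + (60) = 2076; answer 2076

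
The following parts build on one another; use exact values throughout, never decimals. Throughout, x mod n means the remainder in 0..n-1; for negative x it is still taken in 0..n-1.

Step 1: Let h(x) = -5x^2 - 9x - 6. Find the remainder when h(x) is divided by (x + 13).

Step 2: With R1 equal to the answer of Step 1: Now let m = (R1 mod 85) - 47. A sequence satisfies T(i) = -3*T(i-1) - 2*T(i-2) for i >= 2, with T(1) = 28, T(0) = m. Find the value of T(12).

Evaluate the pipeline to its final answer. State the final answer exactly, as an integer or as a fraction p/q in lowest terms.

-49156

Step 1: remainder = value at the root: -5*(-13)^2 - 9*(-13)^1 - 6 = (-845) + (117) + (-6) = -734; answer -734
Step 2: R1 = -734; m = -16; T(2) = -3*(28) - 2*(-16) = -52; iterating: T(2)=-52, T(3)=100, T(4)=-196, T(5)=388, T(6)=-772, T(7)=1540, T(8)=-3076, T(9)=6148, T(10)=-12292, T(11)=24580, T(12)=-49156; answer -49156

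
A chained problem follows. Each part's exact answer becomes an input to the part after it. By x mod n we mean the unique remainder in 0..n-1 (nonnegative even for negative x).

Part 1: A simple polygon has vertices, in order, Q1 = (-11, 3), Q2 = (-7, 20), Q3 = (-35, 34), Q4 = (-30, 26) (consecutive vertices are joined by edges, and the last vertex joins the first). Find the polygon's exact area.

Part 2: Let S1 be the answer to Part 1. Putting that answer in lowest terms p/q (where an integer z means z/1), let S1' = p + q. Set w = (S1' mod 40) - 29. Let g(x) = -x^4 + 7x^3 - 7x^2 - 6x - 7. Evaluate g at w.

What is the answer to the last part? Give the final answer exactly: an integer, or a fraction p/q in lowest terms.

Part 1: cross terms: (-11*20 - -7*3)=-199, (-7*34 - -35*20)=462, (-35*26 - -30*34)=110, (-30*3 - -11*26)=196; twice the area = |569| = 569; area = 569/2; answer 569/2
Part 2: S1 = 569/2; threaded value p + q = 571; w = -18; -1*(-18)^4 + 7*(-18)^3 - 7*(-18)^2 - 6*(-18)^1 - 7 = (-104976) + (-40824) + (-2268) + (108) + (-7) = -147967; answer -147967

-147967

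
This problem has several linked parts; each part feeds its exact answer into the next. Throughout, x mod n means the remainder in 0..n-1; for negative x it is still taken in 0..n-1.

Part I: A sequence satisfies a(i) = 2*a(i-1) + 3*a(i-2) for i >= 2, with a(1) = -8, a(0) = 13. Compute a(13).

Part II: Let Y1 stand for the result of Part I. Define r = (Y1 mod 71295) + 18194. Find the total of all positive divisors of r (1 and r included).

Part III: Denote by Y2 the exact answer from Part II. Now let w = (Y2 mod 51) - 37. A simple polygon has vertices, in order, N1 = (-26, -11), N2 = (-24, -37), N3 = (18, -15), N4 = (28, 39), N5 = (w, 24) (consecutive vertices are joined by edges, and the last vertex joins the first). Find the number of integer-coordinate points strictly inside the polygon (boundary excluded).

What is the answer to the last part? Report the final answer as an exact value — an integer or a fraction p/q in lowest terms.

2168

Part I: a(2) = 2*(-8) + 3*(13) = 23; iterating: a(2)=23, a(3)=22, a(4)=113, a(5)=292, a(6)=923, a(7)=2722, a(8)=8213, a(9)=24592, a(10)=73823, a(11)=221422, a(12)=664313, a(13)=1992892; answer 1992892
Part II: Y1 = 1992892; r = 86121; 86121 = 3^2 * 7 * 1367; sigma = (1 + 3 + 9) * (1 + 7) * (1 + 1367) = 13 * 8 * 1368 = 142272; answer 142272
Part III: Y2 = 142272; w = -4; cross terms: (-26*-37 - -24*-11)=698, (-24*-15 - 18*-37)=1026, (18*39 - 28*-15)=1122, (28*24 - -4*39)=828, (-4*-11 - -26*24)=668; twice the area = |4342| = 4342; area = 2171; boundary points = 2 + 2 + 2 + 1 + 1 = 8; strictly interior points = area - boundary/2 + 1 = 2168; answer 2168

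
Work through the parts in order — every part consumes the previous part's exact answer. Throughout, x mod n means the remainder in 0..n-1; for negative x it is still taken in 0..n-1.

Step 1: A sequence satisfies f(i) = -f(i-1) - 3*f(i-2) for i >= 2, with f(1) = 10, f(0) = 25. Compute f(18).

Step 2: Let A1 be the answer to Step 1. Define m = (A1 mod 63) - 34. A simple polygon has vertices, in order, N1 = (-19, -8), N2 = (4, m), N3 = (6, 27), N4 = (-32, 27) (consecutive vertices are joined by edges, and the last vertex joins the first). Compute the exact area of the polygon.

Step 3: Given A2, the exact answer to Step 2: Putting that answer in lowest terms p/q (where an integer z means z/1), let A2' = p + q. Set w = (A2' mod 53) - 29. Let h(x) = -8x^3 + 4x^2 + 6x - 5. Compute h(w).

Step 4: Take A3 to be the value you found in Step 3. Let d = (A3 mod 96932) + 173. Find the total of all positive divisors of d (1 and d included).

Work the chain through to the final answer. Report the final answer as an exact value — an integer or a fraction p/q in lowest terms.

38304

Step 1: f(2) = -1*(10) - 3*(25) = -85; iterating: f(2)=-85, f(3)=55, f(4)=200, f(5)=-365, f(6)=-235, f(7)=1330, f(8)=-625, f(9)=-3365, f(10)=5240, f(11)=4855, f(12)=-20575, f(13)=6010, f(14)=55715, f(15)=-73745, f(16)=-93400, f(17)=314635, f(18)=-34435; answer -34435
Step 2: A1 = -34435; m = -8; cross terms: (-19*-8 - 4*-8)=184, (4*27 - 6*-8)=156, (6*27 - -32*27)=1026, (-32*-8 - -19*27)=769; twice the area = |2135| = 2135; area = 2135/2; answer 2135/2
Step 3: A2 = 2135/2; threaded value p + q = 2137; w = -12; -8*(-12)^3 + 4*(-12)^2 + 6*(-12)^1 - 5 = (13824) + (576) + (-72) + (-5) = 14323; answer 14323
Step 4: A3 = 14323; d = 14496; 14496 = 2^5 * 3 * 151; sigma = (1 + 2 + 4 + 8 + 16 + 32) * (1 + 3) * (1 + 151) = 63 * 4 * 152 = 38304; answer 38304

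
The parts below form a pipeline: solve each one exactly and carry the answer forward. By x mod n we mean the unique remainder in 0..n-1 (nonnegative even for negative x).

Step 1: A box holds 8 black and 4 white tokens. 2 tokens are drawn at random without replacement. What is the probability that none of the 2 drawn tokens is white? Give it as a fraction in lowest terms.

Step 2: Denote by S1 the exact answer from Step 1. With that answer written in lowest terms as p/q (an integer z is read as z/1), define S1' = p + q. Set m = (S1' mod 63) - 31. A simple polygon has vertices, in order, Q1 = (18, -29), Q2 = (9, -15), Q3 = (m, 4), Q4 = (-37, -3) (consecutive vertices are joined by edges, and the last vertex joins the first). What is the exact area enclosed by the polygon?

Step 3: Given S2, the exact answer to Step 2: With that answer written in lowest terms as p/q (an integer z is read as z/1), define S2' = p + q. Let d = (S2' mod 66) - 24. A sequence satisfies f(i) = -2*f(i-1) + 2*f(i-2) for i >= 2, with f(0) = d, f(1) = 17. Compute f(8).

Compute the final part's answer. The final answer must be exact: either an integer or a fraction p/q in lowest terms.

-16544

Step 1: total draws C(12,2) = 66; favorable C(8,2) = 28; P = 14/33; answer 14/33
Step 2: S1 = 14/33; threaded value p + q = 47; m = 16; cross terms: (18*-15 - 9*-29)=-9, (9*4 - 16*-15)=276, (16*-3 - -37*4)=100, (-37*-29 - 18*-3)=1127; twice the area = |1494| = 1494; area = 747; answer 747
Step 3: S2 = 747; threaded value p + q = 748; d = -2; f(2) = -2*(17) + 2*(-2) = -38; iterating: f(2)=-38, f(3)=110, f(4)=-296, f(5)=812, f(6)=-2216, f(7)=6056, f(8)=-16544; answer -16544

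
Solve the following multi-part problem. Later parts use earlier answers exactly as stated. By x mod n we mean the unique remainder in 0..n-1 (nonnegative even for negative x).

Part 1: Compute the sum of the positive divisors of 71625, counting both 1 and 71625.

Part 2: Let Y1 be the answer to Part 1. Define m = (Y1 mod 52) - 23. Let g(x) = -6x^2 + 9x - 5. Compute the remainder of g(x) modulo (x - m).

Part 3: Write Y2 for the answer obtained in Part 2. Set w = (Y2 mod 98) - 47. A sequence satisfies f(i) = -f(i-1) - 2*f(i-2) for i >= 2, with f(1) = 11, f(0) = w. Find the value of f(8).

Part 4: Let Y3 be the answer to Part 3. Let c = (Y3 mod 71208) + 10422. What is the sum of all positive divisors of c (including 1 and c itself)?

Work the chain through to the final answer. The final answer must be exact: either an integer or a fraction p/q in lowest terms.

14000

Part 1: 71625 = 3 * 5^3 * 191; sigma = (1 + 3) * (1 + 5 + 25 + 125) * (1 + 191) = 4 * 156 * 192 = 119808; answer 119808
Part 2: Y1 = 119808; m = -23; remainder = value at the root: -6*(-23)^2 + 9*(-23)^1 - 5 = (-3174) + (-207) + (-5) = -3386; answer -3386
Part 3: Y2 = -3386; w = -3; f(2) = -1*(11) - 2*(-3) = -5; iterating: f(2)=-5, f(3)=-17, f(4)=27, f(5)=7, f(6)=-61, f(7)=47, f(8)=75; answer 75
Part 4: Y3 = 75; c = 10497; 10497 = 3 * 3499; sigma = (1 + 3) * (1 + 3499) = 4 * 3500 = 14000; answer 14000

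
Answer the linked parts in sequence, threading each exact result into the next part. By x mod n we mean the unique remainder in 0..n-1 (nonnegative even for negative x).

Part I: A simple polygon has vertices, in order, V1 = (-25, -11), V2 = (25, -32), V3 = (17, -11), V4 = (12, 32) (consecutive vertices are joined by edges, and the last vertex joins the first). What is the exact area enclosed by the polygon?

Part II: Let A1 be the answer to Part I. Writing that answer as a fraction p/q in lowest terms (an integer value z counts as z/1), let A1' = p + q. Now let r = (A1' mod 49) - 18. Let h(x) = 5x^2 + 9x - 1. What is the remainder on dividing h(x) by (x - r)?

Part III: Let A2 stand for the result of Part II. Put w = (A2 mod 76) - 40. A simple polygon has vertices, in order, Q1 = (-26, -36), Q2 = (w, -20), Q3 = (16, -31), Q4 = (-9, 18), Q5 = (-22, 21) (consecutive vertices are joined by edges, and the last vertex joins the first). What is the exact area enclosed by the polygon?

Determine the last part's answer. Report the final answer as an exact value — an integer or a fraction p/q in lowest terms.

Part I: cross terms: (-25*-32 - 25*-11)=1075, (25*-11 - 17*-32)=269, (17*32 - 12*-11)=676, (12*-11 - -25*32)=668; twice the area = |2688| = 2688; area = 1344; answer 1344
Part II: A1 = 1344; threaded value p + q = 1345; r = 4; remainder = value at the root: 5*(4)^2 + 9*(4)^1 - 1 = (80) + (36) + (-1) = 115; answer 115
Part III: A2 = 115; w = -1; cross terms: (-26*-20 - -1*-36)=484, (-1*-31 - 16*-20)=351, (16*18 - -9*-31)=9, (-9*21 - -22*18)=207, (-22*-36 - -26*21)=1338; twice the area = |2389| = 2389; area = 2389/2; answer 2389/2

2389/2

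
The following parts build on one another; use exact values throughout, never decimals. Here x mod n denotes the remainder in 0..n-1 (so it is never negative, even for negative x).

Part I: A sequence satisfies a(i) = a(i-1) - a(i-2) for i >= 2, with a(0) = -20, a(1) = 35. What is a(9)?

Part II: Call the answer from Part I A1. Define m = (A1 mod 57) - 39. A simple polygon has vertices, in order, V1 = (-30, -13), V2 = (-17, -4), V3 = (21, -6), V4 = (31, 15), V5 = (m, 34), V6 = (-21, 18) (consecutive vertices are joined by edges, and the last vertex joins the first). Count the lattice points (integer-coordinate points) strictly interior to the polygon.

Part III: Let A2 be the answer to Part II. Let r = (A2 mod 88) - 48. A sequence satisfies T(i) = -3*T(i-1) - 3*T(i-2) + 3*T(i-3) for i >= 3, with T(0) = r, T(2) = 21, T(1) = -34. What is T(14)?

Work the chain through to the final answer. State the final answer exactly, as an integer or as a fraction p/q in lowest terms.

-1380969

Part I: a(2) = 1*(35) - 1*(-20) = 55; iterating: a(2)=55, a(3)=20, a(4)=-35, a(5)=-55, a(6)=-20, a(7)=35, a(8)=55, a(9)=20; answer 20
Part II: A1 = 20; m = -19; cross terms: (-30*-4 - -17*-13)=-101, (-17*-6 - 21*-4)=186, (21*15 - 31*-6)=501, (31*34 - -19*15)=1339, (-19*18 - -21*34)=372, (-21*-13 - -30*18)=813; twice the area = |3110| = 3110; area = 1555; boundary points = 1 + 2 + 1 + 1 + 2 + 1 = 8; strictly interior points = area - boundary/2 + 1 = 1552; answer 1552
Part III: A2 = 1552; r = 8; T(3) = -3*(21) - 3*(-34) + 3*(8) = 63; iterating: T(3)=63, T(4)=-354, T(5)=936, T(6)=-1557, T(7)=801, T(8)=5076, T(9)=-22302, T(10)=54081, T(11)=-80109, T(12)=11178, T(13)=369036, T(14)=-1380969; answer -1380969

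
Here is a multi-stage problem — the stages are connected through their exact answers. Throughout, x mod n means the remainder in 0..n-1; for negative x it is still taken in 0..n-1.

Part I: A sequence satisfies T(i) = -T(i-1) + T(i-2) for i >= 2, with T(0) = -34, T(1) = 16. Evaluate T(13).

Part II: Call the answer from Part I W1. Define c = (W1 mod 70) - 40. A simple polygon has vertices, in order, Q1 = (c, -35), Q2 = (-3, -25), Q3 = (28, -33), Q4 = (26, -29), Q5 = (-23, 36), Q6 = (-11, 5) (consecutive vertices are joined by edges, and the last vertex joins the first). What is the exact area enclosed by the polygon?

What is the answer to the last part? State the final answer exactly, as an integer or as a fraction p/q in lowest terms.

Part I: T(2) = -1*(16) + 1*(-34) = -50; iterating: T(2)=-50, T(3)=66, T(4)=-116, T(5)=182, T(6)=-298, T(7)=480, T(8)=-778, T(9)=1258, T(10)=-2036, T(11)=3294, T(12)=-5330, T(13)=8624; answer 8624
Part II: W1 = 8624; c = -26; cross terms: (-26*-25 - -3*-35)=545, (-3*-33 - 28*-25)=799, (28*-29 - 26*-33)=46, (26*36 - -23*-29)=269, (-23*5 - -11*36)=281, (-11*-35 - -26*5)=515; twice the area = |2455| = 2455; area = 2455/2; answer 2455/2

2455/2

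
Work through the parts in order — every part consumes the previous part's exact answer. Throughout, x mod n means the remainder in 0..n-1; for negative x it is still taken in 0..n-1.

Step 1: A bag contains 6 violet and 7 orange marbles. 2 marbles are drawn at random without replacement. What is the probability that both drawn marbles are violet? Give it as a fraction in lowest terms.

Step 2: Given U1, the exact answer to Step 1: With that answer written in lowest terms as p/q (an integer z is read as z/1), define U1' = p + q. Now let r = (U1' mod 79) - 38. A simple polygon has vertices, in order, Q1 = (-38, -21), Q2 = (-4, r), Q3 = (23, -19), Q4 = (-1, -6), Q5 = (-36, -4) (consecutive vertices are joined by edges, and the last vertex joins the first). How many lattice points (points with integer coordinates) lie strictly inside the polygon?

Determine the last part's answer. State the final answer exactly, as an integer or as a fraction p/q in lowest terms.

Step 1: total draws C(13,2) = 78; favorable C(6,2) = 15; P = 5/26; answer 5/26
Step 2: U1 = 5/26; threaded value p + q = 31; r = -7; cross terms: (-38*-7 - -4*-21)=182, (-4*-19 - 23*-7)=237, (23*-6 - -1*-19)=-157, (-1*-4 - -36*-6)=-212, (-36*-21 - -38*-4)=604; twice the area = |654| = 654; area = 327; boundary points = 2 + 3 + 1 + 1 + 1 = 8; strictly interior points = area - boundary/2 + 1 = 324; answer 324

324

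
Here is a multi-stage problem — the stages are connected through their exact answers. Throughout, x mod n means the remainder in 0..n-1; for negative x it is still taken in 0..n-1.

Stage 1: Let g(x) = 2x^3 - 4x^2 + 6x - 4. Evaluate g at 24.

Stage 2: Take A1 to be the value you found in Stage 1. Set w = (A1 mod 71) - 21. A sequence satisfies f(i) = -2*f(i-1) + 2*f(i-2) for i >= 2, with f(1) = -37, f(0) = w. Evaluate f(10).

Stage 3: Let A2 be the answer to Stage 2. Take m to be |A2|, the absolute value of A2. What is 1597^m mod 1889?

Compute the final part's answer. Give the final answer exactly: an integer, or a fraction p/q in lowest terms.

Stage 1: 2*(24)^3 - 4*(24)^2 + 6*(24)^1 - 4 = (27648) + (-2304) + (144) + (-4) = 25484; answer 25484
Stage 2: A1 = 25484; w = 45; f(2) = -2*(-37) + 2*(45) = 164; iterating: f(2)=164, f(3)=-402, f(4)=1132, f(5)=-3068, f(6)=8400, f(7)=-22936, f(8)=62672, f(9)=-171216, f(10)=467776; answer 467776
Stage 3: A2 = 467776; m = 467776; squarings mod 1889: 1597^1=1597, 1597^2=259, 1597^4=966, 1597^8=1879, 1597^16=100, 1597^32=555, 1597^64=118, 1597^128=701, 1597^256=261, 1597^512=117, 1597^1024=466, 1597^2048=1810, 1597^4096=574, 1597^8192=790, 1597^16384=730, 1597^32768=202, 1597^65536=1135, 1597^131072=1816, 1597^262144=1551; 1597^467776 = 1597^64 * 1597^256 * 1597^512 * 1597^8192 * 1597^65536 * 1597^131072 * 1597^262144 = 889 (mod 1889); answer 889

889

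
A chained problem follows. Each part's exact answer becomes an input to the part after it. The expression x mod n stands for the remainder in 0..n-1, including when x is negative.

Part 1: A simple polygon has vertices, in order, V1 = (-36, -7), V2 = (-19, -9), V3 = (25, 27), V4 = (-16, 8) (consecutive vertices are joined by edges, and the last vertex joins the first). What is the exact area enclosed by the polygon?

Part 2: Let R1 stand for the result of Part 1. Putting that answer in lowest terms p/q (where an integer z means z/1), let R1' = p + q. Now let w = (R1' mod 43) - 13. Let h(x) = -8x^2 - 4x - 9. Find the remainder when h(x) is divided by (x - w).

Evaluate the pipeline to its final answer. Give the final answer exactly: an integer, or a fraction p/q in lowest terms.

-3621

Part 1: cross terms: (-36*-9 - -19*-7)=191, (-19*27 - 25*-9)=-288, (25*8 - -16*27)=632, (-16*-7 - -36*8)=400; twice the area = |935| = 935; area = 935/2; answer 935/2
Part 2: R1 = 935/2; threaded value p + q = 937; w = 21; remainder = value at the root: -8*(21)^2 - 4*(21)^1 - 9 = (-3528) + (-84) + (-9) = -3621; answer -3621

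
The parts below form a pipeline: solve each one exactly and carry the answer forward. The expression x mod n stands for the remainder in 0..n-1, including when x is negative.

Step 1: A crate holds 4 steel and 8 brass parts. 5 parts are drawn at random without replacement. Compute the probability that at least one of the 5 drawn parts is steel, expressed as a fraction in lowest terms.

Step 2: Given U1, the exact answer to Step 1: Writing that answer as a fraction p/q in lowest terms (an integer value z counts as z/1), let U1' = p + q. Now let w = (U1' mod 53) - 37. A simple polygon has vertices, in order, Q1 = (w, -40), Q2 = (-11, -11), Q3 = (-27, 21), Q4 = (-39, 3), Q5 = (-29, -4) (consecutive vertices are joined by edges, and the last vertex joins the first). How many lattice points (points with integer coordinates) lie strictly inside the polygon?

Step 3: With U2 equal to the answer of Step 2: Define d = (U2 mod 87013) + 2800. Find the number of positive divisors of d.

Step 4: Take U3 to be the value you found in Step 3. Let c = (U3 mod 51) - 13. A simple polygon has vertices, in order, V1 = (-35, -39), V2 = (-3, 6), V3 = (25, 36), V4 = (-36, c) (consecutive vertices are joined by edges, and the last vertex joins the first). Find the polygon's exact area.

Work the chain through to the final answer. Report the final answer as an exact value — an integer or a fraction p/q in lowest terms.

Step 1: total draws C(12,5) = 792; complement C(8,5) = 56; favorable 792 - 56 = 736; P = 92/99; answer 92/99
Step 2: U1 = 92/99; threaded value p + q = 191; w = -5; cross terms: (-5*-11 - -11*-40)=-385, (-11*21 - -27*-11)=-528, (-27*3 - -39*21)=738, (-39*-4 - -29*3)=243, (-29*-40 - -5*-4)=1140; twice the area = |1208| = 1208; area = 604; boundary points = 1 + 16 + 6 + 1 + 12 = 36; strictly interior points = area - boundary/2 + 1 = 587; answer 587
Step 3: U2 = 587; d = 3387; 3387 = 3 * 1129; number of divisors = (1+1) * (1+1) = 4; answer 4
Step 4: U3 = 4; c = -9; cross terms: (-35*6 - -3*-39)=-327, (-3*36 - 25*6)=-258, (25*-9 - -36*36)=1071, (-36*-39 - -35*-9)=1089; twice the area = |1575| = 1575; area = 1575/2; answer 1575/2

1575/2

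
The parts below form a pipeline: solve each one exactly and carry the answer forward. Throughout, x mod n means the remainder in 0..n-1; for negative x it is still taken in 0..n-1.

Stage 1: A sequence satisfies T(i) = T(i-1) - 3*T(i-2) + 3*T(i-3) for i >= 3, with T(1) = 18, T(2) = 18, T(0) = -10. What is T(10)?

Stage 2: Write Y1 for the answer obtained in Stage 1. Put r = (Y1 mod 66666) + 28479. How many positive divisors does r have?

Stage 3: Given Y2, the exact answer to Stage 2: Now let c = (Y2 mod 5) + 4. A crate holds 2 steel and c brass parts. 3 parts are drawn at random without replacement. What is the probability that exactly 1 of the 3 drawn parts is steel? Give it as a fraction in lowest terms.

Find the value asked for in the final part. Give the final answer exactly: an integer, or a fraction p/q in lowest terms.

Stage 1: T(3) = 1*(18) - 3*(18) + 3*(-10) = -66; iterating: T(3)=-66, T(4)=-66, T(5)=186, T(6)=186, T(7)=-570, T(8)=-570, T(9)=1698, T(10)=1698; answer 1698
Stage 2: Y1 = 1698; r = 30177; 30177 = 3^2 * 7 * 479; number of divisors = (2+1) * (1+1) * (1+1) = 12; answer 12
Stage 3: Y2 = 12; c = 6; total draws C(8,3) = 56; favorable C(2,1)*C(6,2) = 30; P = 15/28; answer 15/28

15/28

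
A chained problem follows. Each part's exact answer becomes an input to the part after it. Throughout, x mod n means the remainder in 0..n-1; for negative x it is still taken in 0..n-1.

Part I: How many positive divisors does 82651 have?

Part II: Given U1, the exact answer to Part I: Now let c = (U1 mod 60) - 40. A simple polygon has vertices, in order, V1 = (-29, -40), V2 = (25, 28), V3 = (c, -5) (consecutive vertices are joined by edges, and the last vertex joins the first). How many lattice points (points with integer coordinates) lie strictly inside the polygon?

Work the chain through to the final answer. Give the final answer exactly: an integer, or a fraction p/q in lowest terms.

1249

Part I: 82651 is prime, so its only divisors are 1 and 82651; count = 2; answer 2
Part II: U1 = 2; c = -38; cross terms: (-29*28 - 25*-40)=188, (25*-5 - -38*28)=939, (-38*-40 - -29*-5)=1375; twice the area = |2502| = 2502; area = 1251; boundary points = 2 + 3 + 1 = 6; strictly interior points = area - boundary/2 + 1 = 1249; answer 1249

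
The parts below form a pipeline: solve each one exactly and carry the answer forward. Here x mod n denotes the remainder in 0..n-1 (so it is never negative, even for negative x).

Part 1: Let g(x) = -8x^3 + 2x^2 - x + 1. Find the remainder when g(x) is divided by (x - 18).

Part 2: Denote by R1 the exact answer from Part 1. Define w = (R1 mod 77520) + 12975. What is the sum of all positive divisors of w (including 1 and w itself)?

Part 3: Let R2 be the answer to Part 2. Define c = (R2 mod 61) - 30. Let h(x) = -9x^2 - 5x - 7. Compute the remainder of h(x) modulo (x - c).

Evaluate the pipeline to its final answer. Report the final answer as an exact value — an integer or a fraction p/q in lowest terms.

-53

Part 1: remainder = value at the root: -8*(18)^3 + 2*(18)^2 - 1*(18)^1 + 1 = (-46656) + (648) + (-18) + (1) = -46025; answer -46025
Part 2: R1 = -46025; w = 44470; 44470 = 2 * 5 * 4447; sigma = (1 + 2) * (1 + 5) * (1 + 4447) = 3 * 6 * 4448 = 80064; answer 80064
Part 3: R2 = 80064; c = 2; remainder = value at the root: -9*(2)^2 - 5*(2)^1 - 7 = (-36) + (-10) + (-7) = -53; answer -53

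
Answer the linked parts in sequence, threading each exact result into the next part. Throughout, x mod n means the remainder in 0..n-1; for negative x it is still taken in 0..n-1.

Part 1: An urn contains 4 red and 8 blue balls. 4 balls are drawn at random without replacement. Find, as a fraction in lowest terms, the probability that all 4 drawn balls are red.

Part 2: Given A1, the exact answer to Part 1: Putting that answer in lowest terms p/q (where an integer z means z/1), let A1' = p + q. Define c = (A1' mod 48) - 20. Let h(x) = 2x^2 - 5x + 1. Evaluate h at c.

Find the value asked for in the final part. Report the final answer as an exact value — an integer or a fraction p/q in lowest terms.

Part 1: total draws C(12,4) = 495; favorable C(4,4) = 1; P = 1/495; answer 1/495
Part 2: A1 = 1/495; threaded value p + q = 496; c = -4; 2*(-4)^2 - 5*(-4)^1 + 1 = (32) + (20) + (1) = 53; answer 53

53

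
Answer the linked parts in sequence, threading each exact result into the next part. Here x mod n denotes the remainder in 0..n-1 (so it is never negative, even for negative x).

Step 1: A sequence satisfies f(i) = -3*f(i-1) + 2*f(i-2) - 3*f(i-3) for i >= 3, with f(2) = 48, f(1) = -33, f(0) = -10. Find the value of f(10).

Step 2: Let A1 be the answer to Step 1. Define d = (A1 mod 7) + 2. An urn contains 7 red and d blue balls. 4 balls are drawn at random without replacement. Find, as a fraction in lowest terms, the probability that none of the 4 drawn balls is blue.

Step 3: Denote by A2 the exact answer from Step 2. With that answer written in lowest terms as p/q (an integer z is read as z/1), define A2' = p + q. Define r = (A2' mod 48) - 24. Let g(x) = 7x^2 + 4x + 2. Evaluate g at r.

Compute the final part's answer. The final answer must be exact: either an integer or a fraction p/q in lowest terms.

Step 1: f(3) = -3*(48) + 2*(-33) - 3*(-10) = -180; iterating: f(3)=-180, f(4)=735, f(5)=-2709, f(6)=10137, f(7)=-38034, f(8)=142503, f(9)=-533988, f(10)=2001072; answer 2001072
Step 2: A1 = 2001072; d = 5; total draws C(12,4) = 495; favorable C(7,4) = 35; P = 7/99; answer 7/99
Step 3: A2 = 7/99; threaded value p + q = 106; r = -14; 7*(-14)^2 + 4*(-14)^1 + 2 = (1372) + (-56) + (2) = 1318; answer 1318

1318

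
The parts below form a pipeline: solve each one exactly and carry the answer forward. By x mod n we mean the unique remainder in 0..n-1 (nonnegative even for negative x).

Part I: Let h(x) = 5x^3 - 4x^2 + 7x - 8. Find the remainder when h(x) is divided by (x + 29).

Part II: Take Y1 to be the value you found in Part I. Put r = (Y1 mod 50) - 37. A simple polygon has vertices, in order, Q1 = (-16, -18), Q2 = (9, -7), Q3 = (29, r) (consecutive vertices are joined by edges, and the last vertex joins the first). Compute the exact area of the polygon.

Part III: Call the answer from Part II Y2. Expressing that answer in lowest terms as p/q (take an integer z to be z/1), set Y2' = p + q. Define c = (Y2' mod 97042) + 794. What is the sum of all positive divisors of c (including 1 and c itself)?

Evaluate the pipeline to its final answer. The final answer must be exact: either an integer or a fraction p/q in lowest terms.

Part I: remainder = value at the root: 5*(-29)^3 - 4*(-29)^2 + 7*(-29)^1 - 8 = (-121945) + (-3364) + (-203) + (-8) = -125520; answer -125520
Part II: Y1 = -125520; r = -7; cross terms: (-16*-7 - 9*-18)=274, (9*-7 - 29*-7)=140, (29*-18 - -16*-7)=-634; twice the area = |-220| = 220; area = 110; answer 110
Part III: Y2 = 110; threaded value p + q = 111; c = 905; 905 = 5 * 181; sigma = (1 + 5) * (1 + 181) = 6 * 182 = 1092; answer 1092

1092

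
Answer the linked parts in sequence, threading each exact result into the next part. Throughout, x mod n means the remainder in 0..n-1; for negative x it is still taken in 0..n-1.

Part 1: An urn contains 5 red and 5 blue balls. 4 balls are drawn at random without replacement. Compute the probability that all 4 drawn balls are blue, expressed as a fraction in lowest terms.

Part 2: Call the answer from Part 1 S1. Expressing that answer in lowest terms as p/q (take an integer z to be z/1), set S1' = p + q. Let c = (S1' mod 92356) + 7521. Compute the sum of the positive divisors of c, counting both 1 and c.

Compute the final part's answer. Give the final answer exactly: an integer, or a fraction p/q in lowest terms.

Part 1: total draws C(10,4) = 210; favorable C(5,4) = 5; P = 1/42; answer 1/42
Part 2: S1 = 1/42; threaded value p + q = 43; c = 7564; 7564 = 2^2 * 31 * 61; sigma = (1 + 2 + 4) * (1 + 31) * (1 + 61) = 7 * 32 * 62 = 13888; answer 13888

13888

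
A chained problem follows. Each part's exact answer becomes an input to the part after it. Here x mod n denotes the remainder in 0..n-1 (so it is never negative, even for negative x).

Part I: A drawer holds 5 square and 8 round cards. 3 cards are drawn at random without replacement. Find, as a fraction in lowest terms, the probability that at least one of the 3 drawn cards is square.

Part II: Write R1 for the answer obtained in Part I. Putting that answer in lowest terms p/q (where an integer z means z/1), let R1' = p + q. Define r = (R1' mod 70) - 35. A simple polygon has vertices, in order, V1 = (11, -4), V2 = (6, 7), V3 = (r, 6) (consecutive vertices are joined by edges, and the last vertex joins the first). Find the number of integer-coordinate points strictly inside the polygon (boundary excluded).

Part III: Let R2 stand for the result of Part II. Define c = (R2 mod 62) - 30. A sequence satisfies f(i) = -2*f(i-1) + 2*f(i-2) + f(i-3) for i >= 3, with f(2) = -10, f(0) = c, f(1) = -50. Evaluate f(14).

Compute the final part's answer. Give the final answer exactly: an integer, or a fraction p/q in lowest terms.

1668230

Part I: total draws C(13,3) = 286; complement C(8,3) = 56; favorable 286 - 56 = 230; P = 115/143; answer 115/143
Part II: R1 = 115/143; threaded value p + q = 258; r = 13; cross terms: (11*7 - 6*-4)=101, (6*6 - 13*7)=-55, (13*-4 - 11*6)=-118; twice the area = |-72| = 72; area = 36; boundary points = 1 + 1 + 2 = 4; strictly interior points = area - boundary/2 + 1 = 35; answer 35
Part III: R2 = 35; c = 5; f(3) = -2*(-10) + 2*(-50) + 1*(5) = -75; iterating: f(3)=-75, f(4)=80, f(5)=-320, f(6)=725, f(7)=-2010, f(8)=5150, f(9)=-13595, f(10)=35480, f(11)=-93000, f(12)=243365, f(13)=-637250, f(14)=1668230; answer 1668230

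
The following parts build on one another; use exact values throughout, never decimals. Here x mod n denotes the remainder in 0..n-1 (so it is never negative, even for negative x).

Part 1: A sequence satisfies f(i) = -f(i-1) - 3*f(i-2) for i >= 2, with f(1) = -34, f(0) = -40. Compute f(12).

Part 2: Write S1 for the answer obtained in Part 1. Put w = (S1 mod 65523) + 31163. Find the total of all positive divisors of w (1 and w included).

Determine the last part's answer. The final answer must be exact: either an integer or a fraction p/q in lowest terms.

Part 1: f(2) = -1*(-34) - 3*(-40) = 154; iterating: f(2)=154, f(3)=-52, f(4)=-410, f(5)=566, f(6)=664, f(7)=-2362, f(8)=370, f(9)=6716, f(10)=-7826, f(11)=-12322, f(12)=35800; answer 35800
Part 2: S1 = 35800; w = 66963; 66963 = 3 * 13 * 17 * 101; sigma = (1 + 3) * (1 + 13) * (1 + 17) * (1 + 101) = 4 * 14 * 18 * 102 = 102816; answer 102816

102816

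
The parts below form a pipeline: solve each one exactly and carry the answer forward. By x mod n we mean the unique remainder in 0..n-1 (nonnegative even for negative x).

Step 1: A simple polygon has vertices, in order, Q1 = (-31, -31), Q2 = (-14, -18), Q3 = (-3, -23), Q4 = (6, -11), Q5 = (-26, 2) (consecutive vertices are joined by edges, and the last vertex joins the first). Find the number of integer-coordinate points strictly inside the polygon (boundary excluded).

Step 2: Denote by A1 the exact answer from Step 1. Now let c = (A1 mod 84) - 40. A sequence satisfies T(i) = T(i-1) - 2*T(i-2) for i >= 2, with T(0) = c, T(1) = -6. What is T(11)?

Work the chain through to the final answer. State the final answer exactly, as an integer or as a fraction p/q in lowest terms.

566

Step 1: cross terms: (-31*-18 - -14*-31)=124, (-14*-23 - -3*-18)=268, (-3*-11 - 6*-23)=171, (6*2 - -26*-11)=-274, (-26*-31 - -31*2)=868; twice the area = |1157| = 1157; area = 1157/2; boundary points = 1 + 1 + 3 + 1 + 1 = 7; strictly interior points = area - boundary/2 + 1 = 576; answer 576
Step 2: A1 = 576; c = 32; T(2) = 1*(-6) - 2*(32) = -70; iterating: T(2)=-70, T(3)=-58, T(4)=82, T(5)=198, T(6)=34, T(7)=-362, T(8)=-430, T(9)=294, T(10)=1154, T(11)=566; answer 566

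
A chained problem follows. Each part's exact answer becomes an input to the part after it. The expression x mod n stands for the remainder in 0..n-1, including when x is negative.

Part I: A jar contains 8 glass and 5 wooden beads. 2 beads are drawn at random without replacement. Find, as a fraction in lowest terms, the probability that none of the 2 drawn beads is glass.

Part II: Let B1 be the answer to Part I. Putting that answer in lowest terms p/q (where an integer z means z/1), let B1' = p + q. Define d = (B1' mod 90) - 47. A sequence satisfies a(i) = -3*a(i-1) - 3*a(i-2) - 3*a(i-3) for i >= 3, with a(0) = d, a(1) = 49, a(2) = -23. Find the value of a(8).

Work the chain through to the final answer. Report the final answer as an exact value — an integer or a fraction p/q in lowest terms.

1413

Part I: total draws C(13,2) = 78; favorable C(5,2) = 10; P = 5/39; answer 5/39
Part II: B1 = 5/39; threaded value p + q = 44; d = -3; a(3) = -3*(-23) - 3*(49) - 3*(-3) = -69; iterating: a(3)=-69, a(4)=129, a(5)=-111, a(6)=153, a(7)=-513, a(8)=1413; answer 1413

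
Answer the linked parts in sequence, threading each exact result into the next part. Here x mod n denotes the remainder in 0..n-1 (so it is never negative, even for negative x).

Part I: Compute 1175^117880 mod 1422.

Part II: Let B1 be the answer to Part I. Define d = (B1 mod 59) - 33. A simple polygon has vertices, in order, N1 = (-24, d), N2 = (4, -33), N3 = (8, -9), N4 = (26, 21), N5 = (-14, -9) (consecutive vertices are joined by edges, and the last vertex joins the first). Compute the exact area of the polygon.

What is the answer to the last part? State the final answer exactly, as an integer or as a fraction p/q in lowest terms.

Part I: squarings mod 1422: 1175^1=1175, 1175^2=1285, 1175^4=283, 1175^8=457, 1175^16=1237, 1175^32=97, 1175^64=877, 1175^128=1249, 1175^256=67, 1175^512=223, 1175^1024=1381, 1175^2048=259, 1175^4096=247, 1175^8192=1285, 1175^16384=283, 1175^32768=457, 1175^65536=1237; 1175^117880 = 1175^8 * 1175^16 * 1175^32 * 1175^64 * 1175^1024 * 1175^2048 * 1175^16384 * 1175^32768 * 1175^65536 = 67 (mod 1422); answer 67
Part II: B1 = 67; d = -25; cross terms: (-24*-33 - 4*-25)=892, (4*-9 - 8*-33)=228, (8*21 - 26*-9)=402, (26*-9 - -14*21)=60, (-14*-25 - -24*-9)=134; twice the area = |1716| = 1716; area = 858; answer 858

858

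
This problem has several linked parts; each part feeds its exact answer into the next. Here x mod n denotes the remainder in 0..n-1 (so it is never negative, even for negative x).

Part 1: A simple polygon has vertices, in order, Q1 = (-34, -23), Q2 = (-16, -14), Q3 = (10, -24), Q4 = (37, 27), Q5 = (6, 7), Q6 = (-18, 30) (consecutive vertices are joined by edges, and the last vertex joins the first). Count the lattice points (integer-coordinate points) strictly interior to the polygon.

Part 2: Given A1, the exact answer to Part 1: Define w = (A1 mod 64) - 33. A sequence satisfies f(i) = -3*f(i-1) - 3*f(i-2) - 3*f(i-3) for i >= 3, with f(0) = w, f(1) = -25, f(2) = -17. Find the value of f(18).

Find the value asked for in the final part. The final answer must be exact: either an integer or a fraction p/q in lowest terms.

-30146337

Part 1: cross terms: (-34*-14 - -16*-23)=108, (-16*-24 - 10*-14)=524, (10*27 - 37*-24)=1158, (37*7 - 6*27)=97, (6*30 - -18*7)=306, (-18*-23 - -34*30)=1434; twice the area = |3627| = 3627; area = 3627/2; boundary points = 9 + 2 + 3 + 1 + 1 + 1 = 17; strictly interior points = area - boundary/2 + 1 = 1806; answer 1806
Part 2: A1 = 1806; w = -19; f(3) = -3*(-17) - 3*(-25) - 3*(-19) = 183; iterating: f(3)=183, f(4)=-423, f(5)=771, f(6)=-1593, f(7)=3735, f(8)=-8739, f(9)=19791, f(10)=-44361, f(11)=99927, f(12)=-226071, f(13)=511515, f(14)=-1156113, f(15)=2612007, f(16)=-5902227, f(17)=13338999, f(18)=-30146337; answer -30146337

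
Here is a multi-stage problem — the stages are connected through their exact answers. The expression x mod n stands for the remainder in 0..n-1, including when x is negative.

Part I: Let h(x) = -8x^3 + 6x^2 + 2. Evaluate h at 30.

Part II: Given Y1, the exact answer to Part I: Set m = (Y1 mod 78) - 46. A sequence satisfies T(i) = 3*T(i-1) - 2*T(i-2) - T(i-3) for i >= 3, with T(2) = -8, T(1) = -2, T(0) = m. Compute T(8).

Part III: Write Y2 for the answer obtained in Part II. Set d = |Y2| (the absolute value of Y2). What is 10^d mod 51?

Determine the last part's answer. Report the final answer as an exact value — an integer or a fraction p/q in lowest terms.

49

Part I: -8*(30)^3 + 6*(30)^2 + 2 = (-216000) + (5400) + (2) = -210598; answer -210598
Part II: Y1 = -210598; m = -44; T(3) = 3*(-8) - 2*(-2) - 1*(-44) = 24; iterating: T(3)=24, T(4)=90, T(5)=230, T(6)=486, T(7)=908, T(8)=1522; answer 1522
Part III: Y2 = 1522; d = 1522; squarings mod 51: 10^1=10, 10^2=49, 10^4=4, 10^8=16, 10^16=1, 10^32=1, 10^64=1, 10^128=1, 10^256=1, 10^512=1, 10^1024=1; 10^1522 = 10^2 * 10^16 * 10^32 * 10^64 * 10^128 * 10^256 * 10^1024 = 49 (mod 51); answer 49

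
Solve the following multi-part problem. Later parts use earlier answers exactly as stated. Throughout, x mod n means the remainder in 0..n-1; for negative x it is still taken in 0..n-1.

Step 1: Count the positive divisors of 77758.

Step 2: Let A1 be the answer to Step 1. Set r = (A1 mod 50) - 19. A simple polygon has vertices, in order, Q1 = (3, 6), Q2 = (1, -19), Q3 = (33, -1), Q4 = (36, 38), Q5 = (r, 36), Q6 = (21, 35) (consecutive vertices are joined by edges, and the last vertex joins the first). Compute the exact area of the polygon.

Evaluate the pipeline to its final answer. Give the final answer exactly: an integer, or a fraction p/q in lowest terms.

2447/2

Step 1: 77758 = 2 * 17 * 2287; number of divisors = (1+1) * (1+1) * (1+1) = 8; answer 8
Step 2: A1 = 8; r = -11; cross terms: (3*-19 - 1*6)=-63, (1*-1 - 33*-19)=626, (33*38 - 36*-1)=1290, (36*36 - -11*38)=1714, (-11*35 - 21*36)=-1141, (21*6 - 3*35)=21; twice the area = |2447| = 2447; area = 2447/2; answer 2447/2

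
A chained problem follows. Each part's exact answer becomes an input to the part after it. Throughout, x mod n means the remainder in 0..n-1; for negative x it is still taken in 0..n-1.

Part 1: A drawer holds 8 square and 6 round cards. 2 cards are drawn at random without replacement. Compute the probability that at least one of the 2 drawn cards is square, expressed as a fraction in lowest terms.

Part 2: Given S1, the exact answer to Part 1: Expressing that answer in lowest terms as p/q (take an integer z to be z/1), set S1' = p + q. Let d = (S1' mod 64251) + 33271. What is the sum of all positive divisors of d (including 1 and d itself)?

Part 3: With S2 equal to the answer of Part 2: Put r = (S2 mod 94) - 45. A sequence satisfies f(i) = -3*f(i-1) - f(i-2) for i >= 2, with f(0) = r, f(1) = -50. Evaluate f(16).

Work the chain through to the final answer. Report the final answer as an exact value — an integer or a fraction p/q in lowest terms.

Part 1: total draws C(14,2) = 91; complement C(6,2) = 15; favorable 91 - 15 = 76; P = 76/91; answer 76/91
Part 2: S1 = 76/91; threaded value p + q = 167; d = 33438; 33438 = 2 * 3 * 5573; sigma = (1 + 2) * (1 + 3) * (1 + 5573) = 3 * 4 * 5574 = 66888; answer 66888
Part 3: S2 = 66888; r = 9; f(2) = -3*(-50) - 1*(9) = 141; iterating: f(2)=141, f(3)=-373, f(4)=978, f(5)=-2561, f(6)=6705, f(7)=-17554, f(8)=45957, f(9)=-120317, f(10)=314994, f(11)=-824665, f(12)=2159001, f(13)=-5652338, f(14)=14798013, f(15)=-38741701, f(16)=101427090; answer 101427090

101427090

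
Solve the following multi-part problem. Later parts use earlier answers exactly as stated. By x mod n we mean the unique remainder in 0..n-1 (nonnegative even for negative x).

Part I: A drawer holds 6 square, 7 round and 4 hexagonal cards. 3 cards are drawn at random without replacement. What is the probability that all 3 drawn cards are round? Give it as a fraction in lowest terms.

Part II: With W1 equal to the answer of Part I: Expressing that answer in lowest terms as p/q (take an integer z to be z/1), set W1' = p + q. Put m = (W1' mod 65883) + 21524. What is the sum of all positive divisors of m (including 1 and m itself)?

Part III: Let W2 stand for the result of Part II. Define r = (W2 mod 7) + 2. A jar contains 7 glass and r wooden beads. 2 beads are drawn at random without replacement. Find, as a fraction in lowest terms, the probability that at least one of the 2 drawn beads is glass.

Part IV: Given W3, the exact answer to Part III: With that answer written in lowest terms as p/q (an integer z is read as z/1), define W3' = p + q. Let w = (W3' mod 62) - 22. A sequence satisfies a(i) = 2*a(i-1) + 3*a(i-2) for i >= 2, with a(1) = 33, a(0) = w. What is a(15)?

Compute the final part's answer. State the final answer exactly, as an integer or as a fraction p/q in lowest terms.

71744553

Part I: total draws C(17,3) = 680; favorable C(7,3) = 35; P = 7/136; answer 7/136
Part II: W1 = 7/136; threaded value p + q = 143; m = 21667; 21667 = 47 * 461; sigma = (1 + 47) * (1 + 461) = 48 * 462 = 22176; answer 22176
Part III: W2 = 22176; r = 2; total draws C(9,2) = 36; complement C(2,2) = 1; favorable 36 - 1 = 35; P = 35/36; answer 35/36
Part IV: W3 = 35/36; threaded value p + q = 71; w = -13; a(2) = 2*(33) + 3*(-13) = 27; iterating: a(2)=27, a(3)=153, a(4)=387, a(5)=1233, a(6)=3627, a(7)=10953, a(8)=32787, a(9)=98433, a(10)=295227, a(11)=885753, a(12)=2657187, a(13)=7971633, a(14)=23914827, a(15)=71744553; answer 71744553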